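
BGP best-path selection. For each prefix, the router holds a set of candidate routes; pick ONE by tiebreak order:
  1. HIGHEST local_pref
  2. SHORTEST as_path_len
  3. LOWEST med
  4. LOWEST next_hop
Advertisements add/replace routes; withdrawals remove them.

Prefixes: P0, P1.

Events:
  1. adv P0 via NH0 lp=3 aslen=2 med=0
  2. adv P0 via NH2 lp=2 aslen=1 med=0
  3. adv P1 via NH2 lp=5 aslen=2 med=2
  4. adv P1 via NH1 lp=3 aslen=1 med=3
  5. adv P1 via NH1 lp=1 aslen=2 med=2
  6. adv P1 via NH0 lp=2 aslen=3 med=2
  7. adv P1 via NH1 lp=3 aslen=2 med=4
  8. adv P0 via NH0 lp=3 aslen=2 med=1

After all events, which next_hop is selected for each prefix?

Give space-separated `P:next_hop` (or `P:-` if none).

Answer: P0:NH0 P1:NH2

Derivation:
Op 1: best P0=NH0 P1=-
Op 2: best P0=NH0 P1=-
Op 3: best P0=NH0 P1=NH2
Op 4: best P0=NH0 P1=NH2
Op 5: best P0=NH0 P1=NH2
Op 6: best P0=NH0 P1=NH2
Op 7: best P0=NH0 P1=NH2
Op 8: best P0=NH0 P1=NH2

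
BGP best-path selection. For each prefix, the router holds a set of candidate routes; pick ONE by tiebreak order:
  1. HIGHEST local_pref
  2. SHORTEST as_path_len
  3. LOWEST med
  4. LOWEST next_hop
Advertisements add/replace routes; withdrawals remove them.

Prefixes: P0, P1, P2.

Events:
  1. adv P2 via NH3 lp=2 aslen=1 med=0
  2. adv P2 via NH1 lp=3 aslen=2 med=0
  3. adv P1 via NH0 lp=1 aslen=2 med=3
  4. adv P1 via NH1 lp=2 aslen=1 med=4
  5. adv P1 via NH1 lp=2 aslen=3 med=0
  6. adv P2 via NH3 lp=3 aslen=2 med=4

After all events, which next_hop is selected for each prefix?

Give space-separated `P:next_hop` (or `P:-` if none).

Answer: P0:- P1:NH1 P2:NH1

Derivation:
Op 1: best P0=- P1=- P2=NH3
Op 2: best P0=- P1=- P2=NH1
Op 3: best P0=- P1=NH0 P2=NH1
Op 4: best P0=- P1=NH1 P2=NH1
Op 5: best P0=- P1=NH1 P2=NH1
Op 6: best P0=- P1=NH1 P2=NH1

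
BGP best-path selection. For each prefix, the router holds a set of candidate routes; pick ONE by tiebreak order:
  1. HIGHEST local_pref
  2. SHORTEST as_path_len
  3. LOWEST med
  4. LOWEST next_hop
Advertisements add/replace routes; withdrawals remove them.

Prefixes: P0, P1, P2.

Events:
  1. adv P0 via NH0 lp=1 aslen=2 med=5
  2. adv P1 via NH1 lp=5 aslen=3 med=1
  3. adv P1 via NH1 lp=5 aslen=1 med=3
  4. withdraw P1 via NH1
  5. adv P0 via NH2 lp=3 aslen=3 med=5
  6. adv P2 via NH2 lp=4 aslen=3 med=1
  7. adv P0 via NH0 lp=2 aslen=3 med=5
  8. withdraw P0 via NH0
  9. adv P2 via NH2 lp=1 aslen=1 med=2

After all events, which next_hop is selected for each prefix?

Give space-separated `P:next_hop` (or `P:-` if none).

Answer: P0:NH2 P1:- P2:NH2

Derivation:
Op 1: best P0=NH0 P1=- P2=-
Op 2: best P0=NH0 P1=NH1 P2=-
Op 3: best P0=NH0 P1=NH1 P2=-
Op 4: best P0=NH0 P1=- P2=-
Op 5: best P0=NH2 P1=- P2=-
Op 6: best P0=NH2 P1=- P2=NH2
Op 7: best P0=NH2 P1=- P2=NH2
Op 8: best P0=NH2 P1=- P2=NH2
Op 9: best P0=NH2 P1=- P2=NH2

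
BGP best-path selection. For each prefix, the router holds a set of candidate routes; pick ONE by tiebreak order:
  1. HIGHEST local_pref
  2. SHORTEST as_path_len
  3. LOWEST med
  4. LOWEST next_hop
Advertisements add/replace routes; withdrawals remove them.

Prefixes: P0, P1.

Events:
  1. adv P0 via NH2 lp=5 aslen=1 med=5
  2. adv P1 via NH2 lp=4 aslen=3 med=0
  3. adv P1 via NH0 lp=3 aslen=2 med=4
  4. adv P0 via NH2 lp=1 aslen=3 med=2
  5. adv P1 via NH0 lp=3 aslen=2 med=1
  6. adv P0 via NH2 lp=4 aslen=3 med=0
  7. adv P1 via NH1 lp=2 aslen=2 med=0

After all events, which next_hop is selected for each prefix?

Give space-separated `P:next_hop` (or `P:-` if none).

Answer: P0:NH2 P1:NH2

Derivation:
Op 1: best P0=NH2 P1=-
Op 2: best P0=NH2 P1=NH2
Op 3: best P0=NH2 P1=NH2
Op 4: best P0=NH2 P1=NH2
Op 5: best P0=NH2 P1=NH2
Op 6: best P0=NH2 P1=NH2
Op 7: best P0=NH2 P1=NH2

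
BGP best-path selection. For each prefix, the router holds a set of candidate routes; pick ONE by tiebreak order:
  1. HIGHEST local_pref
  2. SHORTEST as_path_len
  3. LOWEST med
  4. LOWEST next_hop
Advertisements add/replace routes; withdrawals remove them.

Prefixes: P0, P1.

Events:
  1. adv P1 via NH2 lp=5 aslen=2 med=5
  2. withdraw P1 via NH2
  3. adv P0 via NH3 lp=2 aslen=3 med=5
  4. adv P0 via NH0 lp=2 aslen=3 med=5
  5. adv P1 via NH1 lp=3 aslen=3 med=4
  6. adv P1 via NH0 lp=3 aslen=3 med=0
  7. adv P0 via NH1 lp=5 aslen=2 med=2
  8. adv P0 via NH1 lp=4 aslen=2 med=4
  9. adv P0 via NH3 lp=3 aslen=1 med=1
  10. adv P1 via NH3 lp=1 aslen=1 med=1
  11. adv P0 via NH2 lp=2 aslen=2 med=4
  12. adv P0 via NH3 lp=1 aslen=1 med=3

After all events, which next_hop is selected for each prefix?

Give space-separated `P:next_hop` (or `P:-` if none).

Answer: P0:NH1 P1:NH0

Derivation:
Op 1: best P0=- P1=NH2
Op 2: best P0=- P1=-
Op 3: best P0=NH3 P1=-
Op 4: best P0=NH0 P1=-
Op 5: best P0=NH0 P1=NH1
Op 6: best P0=NH0 P1=NH0
Op 7: best P0=NH1 P1=NH0
Op 8: best P0=NH1 P1=NH0
Op 9: best P0=NH1 P1=NH0
Op 10: best P0=NH1 P1=NH0
Op 11: best P0=NH1 P1=NH0
Op 12: best P0=NH1 P1=NH0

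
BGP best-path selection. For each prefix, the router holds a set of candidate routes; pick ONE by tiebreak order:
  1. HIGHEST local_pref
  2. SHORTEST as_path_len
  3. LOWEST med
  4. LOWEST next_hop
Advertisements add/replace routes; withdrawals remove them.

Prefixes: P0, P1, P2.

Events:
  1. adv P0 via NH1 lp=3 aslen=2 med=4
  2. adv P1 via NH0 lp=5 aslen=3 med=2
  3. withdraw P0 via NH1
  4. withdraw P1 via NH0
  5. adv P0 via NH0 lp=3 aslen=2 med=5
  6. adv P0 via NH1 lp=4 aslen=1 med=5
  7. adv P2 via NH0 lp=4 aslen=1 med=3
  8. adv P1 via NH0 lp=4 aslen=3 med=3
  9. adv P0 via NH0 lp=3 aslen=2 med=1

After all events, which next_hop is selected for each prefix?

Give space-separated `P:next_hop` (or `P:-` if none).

Op 1: best P0=NH1 P1=- P2=-
Op 2: best P0=NH1 P1=NH0 P2=-
Op 3: best P0=- P1=NH0 P2=-
Op 4: best P0=- P1=- P2=-
Op 5: best P0=NH0 P1=- P2=-
Op 6: best P0=NH1 P1=- P2=-
Op 7: best P0=NH1 P1=- P2=NH0
Op 8: best P0=NH1 P1=NH0 P2=NH0
Op 9: best P0=NH1 P1=NH0 P2=NH0

Answer: P0:NH1 P1:NH0 P2:NH0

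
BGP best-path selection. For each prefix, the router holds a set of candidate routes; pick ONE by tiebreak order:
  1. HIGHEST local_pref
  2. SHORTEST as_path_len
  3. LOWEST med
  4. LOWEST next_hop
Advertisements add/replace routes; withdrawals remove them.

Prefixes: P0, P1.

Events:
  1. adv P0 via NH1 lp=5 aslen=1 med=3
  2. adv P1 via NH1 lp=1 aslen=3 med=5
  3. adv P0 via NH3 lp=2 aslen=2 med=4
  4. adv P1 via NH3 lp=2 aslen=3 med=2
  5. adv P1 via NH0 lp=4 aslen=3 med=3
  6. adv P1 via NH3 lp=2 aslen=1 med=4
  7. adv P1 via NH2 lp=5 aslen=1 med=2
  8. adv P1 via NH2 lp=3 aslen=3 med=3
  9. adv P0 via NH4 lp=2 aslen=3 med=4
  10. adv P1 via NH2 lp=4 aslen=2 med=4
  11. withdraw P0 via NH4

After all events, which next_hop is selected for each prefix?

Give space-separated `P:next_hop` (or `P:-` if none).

Answer: P0:NH1 P1:NH2

Derivation:
Op 1: best P0=NH1 P1=-
Op 2: best P0=NH1 P1=NH1
Op 3: best P0=NH1 P1=NH1
Op 4: best P0=NH1 P1=NH3
Op 5: best P0=NH1 P1=NH0
Op 6: best P0=NH1 P1=NH0
Op 7: best P0=NH1 P1=NH2
Op 8: best P0=NH1 P1=NH0
Op 9: best P0=NH1 P1=NH0
Op 10: best P0=NH1 P1=NH2
Op 11: best P0=NH1 P1=NH2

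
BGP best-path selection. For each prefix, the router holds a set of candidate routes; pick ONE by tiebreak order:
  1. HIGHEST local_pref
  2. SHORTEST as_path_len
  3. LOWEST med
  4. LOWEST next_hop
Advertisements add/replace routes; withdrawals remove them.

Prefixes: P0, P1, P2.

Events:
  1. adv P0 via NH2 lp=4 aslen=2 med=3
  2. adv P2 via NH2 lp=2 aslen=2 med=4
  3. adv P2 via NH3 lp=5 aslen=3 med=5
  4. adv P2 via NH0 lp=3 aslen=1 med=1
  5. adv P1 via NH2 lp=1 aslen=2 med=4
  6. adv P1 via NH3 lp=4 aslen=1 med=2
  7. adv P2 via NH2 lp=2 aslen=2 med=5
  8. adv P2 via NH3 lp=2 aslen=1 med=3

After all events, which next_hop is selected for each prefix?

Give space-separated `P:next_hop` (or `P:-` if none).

Op 1: best P0=NH2 P1=- P2=-
Op 2: best P0=NH2 P1=- P2=NH2
Op 3: best P0=NH2 P1=- P2=NH3
Op 4: best P0=NH2 P1=- P2=NH3
Op 5: best P0=NH2 P1=NH2 P2=NH3
Op 6: best P0=NH2 P1=NH3 P2=NH3
Op 7: best P0=NH2 P1=NH3 P2=NH3
Op 8: best P0=NH2 P1=NH3 P2=NH0

Answer: P0:NH2 P1:NH3 P2:NH0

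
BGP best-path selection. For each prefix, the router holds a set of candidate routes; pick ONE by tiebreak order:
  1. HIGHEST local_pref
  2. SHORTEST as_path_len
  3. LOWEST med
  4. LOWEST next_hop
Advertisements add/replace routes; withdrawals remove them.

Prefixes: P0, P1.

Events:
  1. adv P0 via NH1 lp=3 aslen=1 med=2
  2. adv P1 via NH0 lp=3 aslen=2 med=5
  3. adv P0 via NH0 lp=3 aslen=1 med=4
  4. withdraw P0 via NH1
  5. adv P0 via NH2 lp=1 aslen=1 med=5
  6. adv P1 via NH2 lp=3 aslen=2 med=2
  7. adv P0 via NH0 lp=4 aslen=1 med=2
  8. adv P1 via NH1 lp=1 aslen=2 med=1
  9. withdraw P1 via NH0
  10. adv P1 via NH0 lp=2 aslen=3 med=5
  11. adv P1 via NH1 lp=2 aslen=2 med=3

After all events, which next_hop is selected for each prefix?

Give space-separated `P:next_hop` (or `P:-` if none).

Op 1: best P0=NH1 P1=-
Op 2: best P0=NH1 P1=NH0
Op 3: best P0=NH1 P1=NH0
Op 4: best P0=NH0 P1=NH0
Op 5: best P0=NH0 P1=NH0
Op 6: best P0=NH0 P1=NH2
Op 7: best P0=NH0 P1=NH2
Op 8: best P0=NH0 P1=NH2
Op 9: best P0=NH0 P1=NH2
Op 10: best P0=NH0 P1=NH2
Op 11: best P0=NH0 P1=NH2

Answer: P0:NH0 P1:NH2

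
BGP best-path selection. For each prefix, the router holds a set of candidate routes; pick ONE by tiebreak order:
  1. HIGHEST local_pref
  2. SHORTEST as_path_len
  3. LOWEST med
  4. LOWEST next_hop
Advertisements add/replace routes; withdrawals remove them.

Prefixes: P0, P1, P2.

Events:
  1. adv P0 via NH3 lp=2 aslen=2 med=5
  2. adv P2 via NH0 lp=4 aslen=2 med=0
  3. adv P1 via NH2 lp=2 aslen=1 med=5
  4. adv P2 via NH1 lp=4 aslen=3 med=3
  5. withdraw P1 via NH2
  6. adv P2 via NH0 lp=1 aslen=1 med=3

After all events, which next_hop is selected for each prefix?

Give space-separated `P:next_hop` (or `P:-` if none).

Answer: P0:NH3 P1:- P2:NH1

Derivation:
Op 1: best P0=NH3 P1=- P2=-
Op 2: best P0=NH3 P1=- P2=NH0
Op 3: best P0=NH3 P1=NH2 P2=NH0
Op 4: best P0=NH3 P1=NH2 P2=NH0
Op 5: best P0=NH3 P1=- P2=NH0
Op 6: best P0=NH3 P1=- P2=NH1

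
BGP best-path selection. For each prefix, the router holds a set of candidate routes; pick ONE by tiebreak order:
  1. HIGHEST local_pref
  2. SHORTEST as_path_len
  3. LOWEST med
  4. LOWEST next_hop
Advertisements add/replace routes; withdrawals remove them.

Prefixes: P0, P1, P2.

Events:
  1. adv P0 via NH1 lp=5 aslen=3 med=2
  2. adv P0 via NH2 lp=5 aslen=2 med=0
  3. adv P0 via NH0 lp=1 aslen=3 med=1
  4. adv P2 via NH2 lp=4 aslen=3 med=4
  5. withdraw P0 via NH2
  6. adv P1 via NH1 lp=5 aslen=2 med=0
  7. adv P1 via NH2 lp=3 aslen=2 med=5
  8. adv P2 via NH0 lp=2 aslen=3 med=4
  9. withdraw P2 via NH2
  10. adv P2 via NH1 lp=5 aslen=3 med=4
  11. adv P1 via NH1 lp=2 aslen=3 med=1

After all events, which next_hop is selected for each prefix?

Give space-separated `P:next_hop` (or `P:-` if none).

Answer: P0:NH1 P1:NH2 P2:NH1

Derivation:
Op 1: best P0=NH1 P1=- P2=-
Op 2: best P0=NH2 P1=- P2=-
Op 3: best P0=NH2 P1=- P2=-
Op 4: best P0=NH2 P1=- P2=NH2
Op 5: best P0=NH1 P1=- P2=NH2
Op 6: best P0=NH1 P1=NH1 P2=NH2
Op 7: best P0=NH1 P1=NH1 P2=NH2
Op 8: best P0=NH1 P1=NH1 P2=NH2
Op 9: best P0=NH1 P1=NH1 P2=NH0
Op 10: best P0=NH1 P1=NH1 P2=NH1
Op 11: best P0=NH1 P1=NH2 P2=NH1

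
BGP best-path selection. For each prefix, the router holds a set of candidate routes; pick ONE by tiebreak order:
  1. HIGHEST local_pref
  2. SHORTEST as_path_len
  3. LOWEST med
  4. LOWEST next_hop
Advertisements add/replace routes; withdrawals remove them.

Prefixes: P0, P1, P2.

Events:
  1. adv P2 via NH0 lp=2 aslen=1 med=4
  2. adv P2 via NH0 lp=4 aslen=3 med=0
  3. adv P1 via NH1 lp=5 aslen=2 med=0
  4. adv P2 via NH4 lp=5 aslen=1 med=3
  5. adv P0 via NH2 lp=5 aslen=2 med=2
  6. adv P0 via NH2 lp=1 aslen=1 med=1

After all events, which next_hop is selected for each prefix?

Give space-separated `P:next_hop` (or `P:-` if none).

Op 1: best P0=- P1=- P2=NH0
Op 2: best P0=- P1=- P2=NH0
Op 3: best P0=- P1=NH1 P2=NH0
Op 4: best P0=- P1=NH1 P2=NH4
Op 5: best P0=NH2 P1=NH1 P2=NH4
Op 6: best P0=NH2 P1=NH1 P2=NH4

Answer: P0:NH2 P1:NH1 P2:NH4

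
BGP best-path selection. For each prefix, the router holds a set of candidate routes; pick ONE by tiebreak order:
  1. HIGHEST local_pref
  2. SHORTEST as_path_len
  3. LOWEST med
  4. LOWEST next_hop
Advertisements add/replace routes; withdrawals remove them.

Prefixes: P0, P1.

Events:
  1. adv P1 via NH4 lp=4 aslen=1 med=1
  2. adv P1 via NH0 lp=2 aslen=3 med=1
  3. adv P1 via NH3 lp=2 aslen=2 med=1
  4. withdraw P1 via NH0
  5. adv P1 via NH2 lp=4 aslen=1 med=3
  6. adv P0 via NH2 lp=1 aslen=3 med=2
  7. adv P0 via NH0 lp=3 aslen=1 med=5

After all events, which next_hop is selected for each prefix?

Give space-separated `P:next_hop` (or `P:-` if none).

Op 1: best P0=- P1=NH4
Op 2: best P0=- P1=NH4
Op 3: best P0=- P1=NH4
Op 4: best P0=- P1=NH4
Op 5: best P0=- P1=NH4
Op 6: best P0=NH2 P1=NH4
Op 7: best P0=NH0 P1=NH4

Answer: P0:NH0 P1:NH4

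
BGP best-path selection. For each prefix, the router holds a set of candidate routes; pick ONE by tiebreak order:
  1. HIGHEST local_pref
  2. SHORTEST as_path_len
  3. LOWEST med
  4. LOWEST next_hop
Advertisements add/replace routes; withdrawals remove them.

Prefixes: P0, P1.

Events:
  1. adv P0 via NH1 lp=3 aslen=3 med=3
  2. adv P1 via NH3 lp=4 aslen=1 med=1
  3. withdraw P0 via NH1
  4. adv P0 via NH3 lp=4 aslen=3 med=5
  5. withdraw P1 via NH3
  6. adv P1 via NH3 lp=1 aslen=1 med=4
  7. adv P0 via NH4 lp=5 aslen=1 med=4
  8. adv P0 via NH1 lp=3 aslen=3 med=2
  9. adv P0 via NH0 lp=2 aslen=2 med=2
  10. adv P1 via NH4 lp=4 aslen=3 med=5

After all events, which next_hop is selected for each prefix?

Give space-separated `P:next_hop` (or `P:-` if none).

Answer: P0:NH4 P1:NH4

Derivation:
Op 1: best P0=NH1 P1=-
Op 2: best P0=NH1 P1=NH3
Op 3: best P0=- P1=NH3
Op 4: best P0=NH3 P1=NH3
Op 5: best P0=NH3 P1=-
Op 6: best P0=NH3 P1=NH3
Op 7: best P0=NH4 P1=NH3
Op 8: best P0=NH4 P1=NH3
Op 9: best P0=NH4 P1=NH3
Op 10: best P0=NH4 P1=NH4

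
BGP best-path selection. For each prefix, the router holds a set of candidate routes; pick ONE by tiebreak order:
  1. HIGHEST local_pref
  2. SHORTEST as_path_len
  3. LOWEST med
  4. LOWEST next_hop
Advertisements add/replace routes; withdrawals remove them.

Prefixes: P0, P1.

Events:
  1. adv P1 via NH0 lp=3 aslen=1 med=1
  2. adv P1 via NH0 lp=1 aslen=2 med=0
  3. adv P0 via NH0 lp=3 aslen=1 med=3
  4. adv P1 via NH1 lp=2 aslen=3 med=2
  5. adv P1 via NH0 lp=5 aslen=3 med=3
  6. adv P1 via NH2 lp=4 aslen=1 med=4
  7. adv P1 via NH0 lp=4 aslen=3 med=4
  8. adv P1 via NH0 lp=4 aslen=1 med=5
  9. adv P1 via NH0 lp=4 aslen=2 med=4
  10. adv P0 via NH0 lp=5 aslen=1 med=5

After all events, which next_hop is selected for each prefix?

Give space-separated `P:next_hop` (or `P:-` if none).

Op 1: best P0=- P1=NH0
Op 2: best P0=- P1=NH0
Op 3: best P0=NH0 P1=NH0
Op 4: best P0=NH0 P1=NH1
Op 5: best P0=NH0 P1=NH0
Op 6: best P0=NH0 P1=NH0
Op 7: best P0=NH0 P1=NH2
Op 8: best P0=NH0 P1=NH2
Op 9: best P0=NH0 P1=NH2
Op 10: best P0=NH0 P1=NH2

Answer: P0:NH0 P1:NH2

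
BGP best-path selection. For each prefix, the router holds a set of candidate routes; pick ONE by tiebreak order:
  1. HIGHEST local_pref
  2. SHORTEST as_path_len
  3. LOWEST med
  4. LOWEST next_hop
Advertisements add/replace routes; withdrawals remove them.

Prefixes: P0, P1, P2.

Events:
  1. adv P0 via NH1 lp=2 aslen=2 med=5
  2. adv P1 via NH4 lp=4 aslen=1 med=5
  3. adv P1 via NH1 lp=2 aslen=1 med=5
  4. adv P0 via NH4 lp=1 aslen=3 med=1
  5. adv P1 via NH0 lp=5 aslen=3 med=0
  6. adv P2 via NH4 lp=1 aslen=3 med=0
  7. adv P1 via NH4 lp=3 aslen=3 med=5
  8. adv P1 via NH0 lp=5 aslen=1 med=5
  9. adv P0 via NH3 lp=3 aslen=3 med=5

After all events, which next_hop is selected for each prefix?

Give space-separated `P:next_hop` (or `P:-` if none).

Answer: P0:NH3 P1:NH0 P2:NH4

Derivation:
Op 1: best P0=NH1 P1=- P2=-
Op 2: best P0=NH1 P1=NH4 P2=-
Op 3: best P0=NH1 P1=NH4 P2=-
Op 4: best P0=NH1 P1=NH4 P2=-
Op 5: best P0=NH1 P1=NH0 P2=-
Op 6: best P0=NH1 P1=NH0 P2=NH4
Op 7: best P0=NH1 P1=NH0 P2=NH4
Op 8: best P0=NH1 P1=NH0 P2=NH4
Op 9: best P0=NH3 P1=NH0 P2=NH4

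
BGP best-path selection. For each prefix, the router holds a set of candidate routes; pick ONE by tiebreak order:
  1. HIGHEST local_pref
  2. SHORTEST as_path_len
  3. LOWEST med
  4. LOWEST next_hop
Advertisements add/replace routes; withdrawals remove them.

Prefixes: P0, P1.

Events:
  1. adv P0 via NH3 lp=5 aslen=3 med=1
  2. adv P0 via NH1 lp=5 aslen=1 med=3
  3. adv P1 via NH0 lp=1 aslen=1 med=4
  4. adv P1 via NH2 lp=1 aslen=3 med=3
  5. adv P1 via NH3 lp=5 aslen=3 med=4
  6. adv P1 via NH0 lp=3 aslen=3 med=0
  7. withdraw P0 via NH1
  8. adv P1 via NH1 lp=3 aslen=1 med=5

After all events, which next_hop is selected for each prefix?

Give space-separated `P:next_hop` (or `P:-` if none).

Op 1: best P0=NH3 P1=-
Op 2: best P0=NH1 P1=-
Op 3: best P0=NH1 P1=NH0
Op 4: best P0=NH1 P1=NH0
Op 5: best P0=NH1 P1=NH3
Op 6: best P0=NH1 P1=NH3
Op 7: best P0=NH3 P1=NH3
Op 8: best P0=NH3 P1=NH3

Answer: P0:NH3 P1:NH3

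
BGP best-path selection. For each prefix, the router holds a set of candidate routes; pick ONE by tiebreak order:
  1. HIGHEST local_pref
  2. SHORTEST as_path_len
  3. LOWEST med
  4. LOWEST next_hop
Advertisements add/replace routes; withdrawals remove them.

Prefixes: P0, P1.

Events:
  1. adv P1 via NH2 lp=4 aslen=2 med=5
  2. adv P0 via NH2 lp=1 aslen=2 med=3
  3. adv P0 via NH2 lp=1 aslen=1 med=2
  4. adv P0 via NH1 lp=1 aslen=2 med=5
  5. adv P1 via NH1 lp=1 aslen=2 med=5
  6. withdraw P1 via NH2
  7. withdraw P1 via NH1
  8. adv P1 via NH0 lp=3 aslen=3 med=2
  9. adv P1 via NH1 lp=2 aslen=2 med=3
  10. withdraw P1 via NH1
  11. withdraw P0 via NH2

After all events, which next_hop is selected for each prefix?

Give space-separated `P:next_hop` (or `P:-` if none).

Answer: P0:NH1 P1:NH0

Derivation:
Op 1: best P0=- P1=NH2
Op 2: best P0=NH2 P1=NH2
Op 3: best P0=NH2 P1=NH2
Op 4: best P0=NH2 P1=NH2
Op 5: best P0=NH2 P1=NH2
Op 6: best P0=NH2 P1=NH1
Op 7: best P0=NH2 P1=-
Op 8: best P0=NH2 P1=NH0
Op 9: best P0=NH2 P1=NH0
Op 10: best P0=NH2 P1=NH0
Op 11: best P0=NH1 P1=NH0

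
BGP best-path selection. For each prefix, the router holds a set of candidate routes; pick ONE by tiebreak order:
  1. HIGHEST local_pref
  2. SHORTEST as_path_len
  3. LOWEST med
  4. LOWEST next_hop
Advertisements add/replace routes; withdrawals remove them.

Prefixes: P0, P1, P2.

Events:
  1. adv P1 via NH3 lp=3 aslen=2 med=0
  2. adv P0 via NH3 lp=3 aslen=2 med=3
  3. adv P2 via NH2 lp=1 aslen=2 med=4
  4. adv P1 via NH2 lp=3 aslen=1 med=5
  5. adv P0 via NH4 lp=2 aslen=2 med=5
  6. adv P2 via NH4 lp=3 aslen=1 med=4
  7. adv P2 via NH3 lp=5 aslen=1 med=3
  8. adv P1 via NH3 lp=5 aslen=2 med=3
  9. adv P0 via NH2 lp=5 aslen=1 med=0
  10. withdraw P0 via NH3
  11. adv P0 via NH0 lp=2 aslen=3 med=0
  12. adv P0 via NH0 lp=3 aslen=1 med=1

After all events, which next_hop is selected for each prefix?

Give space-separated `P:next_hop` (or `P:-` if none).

Op 1: best P0=- P1=NH3 P2=-
Op 2: best P0=NH3 P1=NH3 P2=-
Op 3: best P0=NH3 P1=NH3 P2=NH2
Op 4: best P0=NH3 P1=NH2 P2=NH2
Op 5: best P0=NH3 P1=NH2 P2=NH2
Op 6: best P0=NH3 P1=NH2 P2=NH4
Op 7: best P0=NH3 P1=NH2 P2=NH3
Op 8: best P0=NH3 P1=NH3 P2=NH3
Op 9: best P0=NH2 P1=NH3 P2=NH3
Op 10: best P0=NH2 P1=NH3 P2=NH3
Op 11: best P0=NH2 P1=NH3 P2=NH3
Op 12: best P0=NH2 P1=NH3 P2=NH3

Answer: P0:NH2 P1:NH3 P2:NH3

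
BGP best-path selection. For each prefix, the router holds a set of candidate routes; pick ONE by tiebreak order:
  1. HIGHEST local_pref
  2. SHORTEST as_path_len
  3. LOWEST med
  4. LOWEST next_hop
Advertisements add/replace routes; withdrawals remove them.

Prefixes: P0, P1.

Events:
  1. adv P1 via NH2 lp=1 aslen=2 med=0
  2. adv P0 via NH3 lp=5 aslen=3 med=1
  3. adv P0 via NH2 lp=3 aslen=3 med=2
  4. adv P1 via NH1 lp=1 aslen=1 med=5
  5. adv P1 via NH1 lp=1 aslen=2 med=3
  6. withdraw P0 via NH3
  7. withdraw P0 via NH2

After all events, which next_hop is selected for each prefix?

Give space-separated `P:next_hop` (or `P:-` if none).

Answer: P0:- P1:NH2

Derivation:
Op 1: best P0=- P1=NH2
Op 2: best P0=NH3 P1=NH2
Op 3: best P0=NH3 P1=NH2
Op 4: best P0=NH3 P1=NH1
Op 5: best P0=NH3 P1=NH2
Op 6: best P0=NH2 P1=NH2
Op 7: best P0=- P1=NH2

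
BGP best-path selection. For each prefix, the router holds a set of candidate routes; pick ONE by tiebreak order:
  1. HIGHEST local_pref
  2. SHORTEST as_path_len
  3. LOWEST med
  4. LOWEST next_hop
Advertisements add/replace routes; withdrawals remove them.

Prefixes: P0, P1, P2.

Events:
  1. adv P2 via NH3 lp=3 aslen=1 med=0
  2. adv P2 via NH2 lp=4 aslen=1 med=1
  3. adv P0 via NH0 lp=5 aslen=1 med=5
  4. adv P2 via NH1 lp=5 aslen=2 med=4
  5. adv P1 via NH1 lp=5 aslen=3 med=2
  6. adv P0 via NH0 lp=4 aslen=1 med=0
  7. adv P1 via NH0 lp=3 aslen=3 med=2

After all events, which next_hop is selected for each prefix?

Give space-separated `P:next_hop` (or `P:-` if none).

Answer: P0:NH0 P1:NH1 P2:NH1

Derivation:
Op 1: best P0=- P1=- P2=NH3
Op 2: best P0=- P1=- P2=NH2
Op 3: best P0=NH0 P1=- P2=NH2
Op 4: best P0=NH0 P1=- P2=NH1
Op 5: best P0=NH0 P1=NH1 P2=NH1
Op 6: best P0=NH0 P1=NH1 P2=NH1
Op 7: best P0=NH0 P1=NH1 P2=NH1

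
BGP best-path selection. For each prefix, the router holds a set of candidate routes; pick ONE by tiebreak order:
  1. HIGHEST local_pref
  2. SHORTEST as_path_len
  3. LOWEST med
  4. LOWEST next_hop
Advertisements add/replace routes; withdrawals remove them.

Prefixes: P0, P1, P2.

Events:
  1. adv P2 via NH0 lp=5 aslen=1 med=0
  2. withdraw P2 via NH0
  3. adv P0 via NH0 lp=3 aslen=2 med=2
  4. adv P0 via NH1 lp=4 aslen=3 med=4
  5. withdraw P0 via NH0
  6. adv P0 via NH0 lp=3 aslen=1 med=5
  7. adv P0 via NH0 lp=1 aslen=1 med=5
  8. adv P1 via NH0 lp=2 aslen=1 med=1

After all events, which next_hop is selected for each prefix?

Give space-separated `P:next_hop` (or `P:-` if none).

Answer: P0:NH1 P1:NH0 P2:-

Derivation:
Op 1: best P0=- P1=- P2=NH0
Op 2: best P0=- P1=- P2=-
Op 3: best P0=NH0 P1=- P2=-
Op 4: best P0=NH1 P1=- P2=-
Op 5: best P0=NH1 P1=- P2=-
Op 6: best P0=NH1 P1=- P2=-
Op 7: best P0=NH1 P1=- P2=-
Op 8: best P0=NH1 P1=NH0 P2=-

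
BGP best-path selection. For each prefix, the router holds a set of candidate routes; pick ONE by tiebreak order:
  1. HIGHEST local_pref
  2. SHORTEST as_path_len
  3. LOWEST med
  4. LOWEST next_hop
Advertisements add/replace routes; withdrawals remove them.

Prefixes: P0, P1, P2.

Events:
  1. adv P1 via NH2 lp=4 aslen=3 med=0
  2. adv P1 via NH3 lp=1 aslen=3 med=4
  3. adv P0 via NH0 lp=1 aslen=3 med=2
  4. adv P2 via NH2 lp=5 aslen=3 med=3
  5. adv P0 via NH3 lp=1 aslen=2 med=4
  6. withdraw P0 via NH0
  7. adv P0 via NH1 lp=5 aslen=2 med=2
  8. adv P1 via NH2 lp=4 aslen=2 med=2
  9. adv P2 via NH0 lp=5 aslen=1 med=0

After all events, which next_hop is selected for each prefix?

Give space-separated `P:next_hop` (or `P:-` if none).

Answer: P0:NH1 P1:NH2 P2:NH0

Derivation:
Op 1: best P0=- P1=NH2 P2=-
Op 2: best P0=- P1=NH2 P2=-
Op 3: best P0=NH0 P1=NH2 P2=-
Op 4: best P0=NH0 P1=NH2 P2=NH2
Op 5: best P0=NH3 P1=NH2 P2=NH2
Op 6: best P0=NH3 P1=NH2 P2=NH2
Op 7: best P0=NH1 P1=NH2 P2=NH2
Op 8: best P0=NH1 P1=NH2 P2=NH2
Op 9: best P0=NH1 P1=NH2 P2=NH0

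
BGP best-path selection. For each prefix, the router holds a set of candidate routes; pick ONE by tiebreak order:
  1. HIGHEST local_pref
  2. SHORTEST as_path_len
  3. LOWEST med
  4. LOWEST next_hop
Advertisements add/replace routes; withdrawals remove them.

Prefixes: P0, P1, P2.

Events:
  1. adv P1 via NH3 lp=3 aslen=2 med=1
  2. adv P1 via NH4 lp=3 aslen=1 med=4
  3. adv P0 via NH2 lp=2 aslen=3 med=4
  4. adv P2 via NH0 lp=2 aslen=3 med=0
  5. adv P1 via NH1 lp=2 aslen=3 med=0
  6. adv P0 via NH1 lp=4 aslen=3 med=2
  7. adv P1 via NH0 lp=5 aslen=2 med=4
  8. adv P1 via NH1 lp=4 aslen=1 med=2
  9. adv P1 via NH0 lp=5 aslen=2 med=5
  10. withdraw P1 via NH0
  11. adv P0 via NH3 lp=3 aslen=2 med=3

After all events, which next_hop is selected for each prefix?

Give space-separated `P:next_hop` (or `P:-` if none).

Answer: P0:NH1 P1:NH1 P2:NH0

Derivation:
Op 1: best P0=- P1=NH3 P2=-
Op 2: best P0=- P1=NH4 P2=-
Op 3: best P0=NH2 P1=NH4 P2=-
Op 4: best P0=NH2 P1=NH4 P2=NH0
Op 5: best P0=NH2 P1=NH4 P2=NH0
Op 6: best P0=NH1 P1=NH4 P2=NH0
Op 7: best P0=NH1 P1=NH0 P2=NH0
Op 8: best P0=NH1 P1=NH0 P2=NH0
Op 9: best P0=NH1 P1=NH0 P2=NH0
Op 10: best P0=NH1 P1=NH1 P2=NH0
Op 11: best P0=NH1 P1=NH1 P2=NH0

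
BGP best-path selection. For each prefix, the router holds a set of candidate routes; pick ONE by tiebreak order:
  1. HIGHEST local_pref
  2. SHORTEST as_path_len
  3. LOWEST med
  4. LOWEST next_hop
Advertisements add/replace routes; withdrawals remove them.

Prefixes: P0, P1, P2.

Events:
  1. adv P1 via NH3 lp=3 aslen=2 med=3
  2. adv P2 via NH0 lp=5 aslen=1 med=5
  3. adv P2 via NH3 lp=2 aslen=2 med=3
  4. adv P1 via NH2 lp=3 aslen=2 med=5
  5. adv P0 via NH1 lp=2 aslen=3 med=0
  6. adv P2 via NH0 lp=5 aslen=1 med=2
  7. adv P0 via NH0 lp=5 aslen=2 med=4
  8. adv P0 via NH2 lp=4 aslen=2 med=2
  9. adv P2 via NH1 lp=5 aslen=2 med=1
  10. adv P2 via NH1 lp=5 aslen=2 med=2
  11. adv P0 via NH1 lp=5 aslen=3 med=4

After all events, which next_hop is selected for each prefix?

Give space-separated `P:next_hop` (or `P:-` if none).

Op 1: best P0=- P1=NH3 P2=-
Op 2: best P0=- P1=NH3 P2=NH0
Op 3: best P0=- P1=NH3 P2=NH0
Op 4: best P0=- P1=NH3 P2=NH0
Op 5: best P0=NH1 P1=NH3 P2=NH0
Op 6: best P0=NH1 P1=NH3 P2=NH0
Op 7: best P0=NH0 P1=NH3 P2=NH0
Op 8: best P0=NH0 P1=NH3 P2=NH0
Op 9: best P0=NH0 P1=NH3 P2=NH0
Op 10: best P0=NH0 P1=NH3 P2=NH0
Op 11: best P0=NH0 P1=NH3 P2=NH0

Answer: P0:NH0 P1:NH3 P2:NH0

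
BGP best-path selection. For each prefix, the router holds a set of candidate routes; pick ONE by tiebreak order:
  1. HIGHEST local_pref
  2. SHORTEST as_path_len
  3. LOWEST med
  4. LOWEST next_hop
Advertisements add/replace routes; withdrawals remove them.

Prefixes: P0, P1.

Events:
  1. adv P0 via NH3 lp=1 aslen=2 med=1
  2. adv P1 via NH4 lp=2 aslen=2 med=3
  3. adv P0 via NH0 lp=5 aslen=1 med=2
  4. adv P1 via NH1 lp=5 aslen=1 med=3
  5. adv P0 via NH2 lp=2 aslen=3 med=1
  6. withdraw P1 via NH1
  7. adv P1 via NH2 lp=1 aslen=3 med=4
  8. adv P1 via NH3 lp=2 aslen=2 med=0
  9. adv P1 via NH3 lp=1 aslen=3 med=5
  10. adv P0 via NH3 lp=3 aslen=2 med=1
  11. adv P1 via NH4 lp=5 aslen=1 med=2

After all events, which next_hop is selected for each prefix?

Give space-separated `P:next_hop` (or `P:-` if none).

Op 1: best P0=NH3 P1=-
Op 2: best P0=NH3 P1=NH4
Op 3: best P0=NH0 P1=NH4
Op 4: best P0=NH0 P1=NH1
Op 5: best P0=NH0 P1=NH1
Op 6: best P0=NH0 P1=NH4
Op 7: best P0=NH0 P1=NH4
Op 8: best P0=NH0 P1=NH3
Op 9: best P0=NH0 P1=NH4
Op 10: best P0=NH0 P1=NH4
Op 11: best P0=NH0 P1=NH4

Answer: P0:NH0 P1:NH4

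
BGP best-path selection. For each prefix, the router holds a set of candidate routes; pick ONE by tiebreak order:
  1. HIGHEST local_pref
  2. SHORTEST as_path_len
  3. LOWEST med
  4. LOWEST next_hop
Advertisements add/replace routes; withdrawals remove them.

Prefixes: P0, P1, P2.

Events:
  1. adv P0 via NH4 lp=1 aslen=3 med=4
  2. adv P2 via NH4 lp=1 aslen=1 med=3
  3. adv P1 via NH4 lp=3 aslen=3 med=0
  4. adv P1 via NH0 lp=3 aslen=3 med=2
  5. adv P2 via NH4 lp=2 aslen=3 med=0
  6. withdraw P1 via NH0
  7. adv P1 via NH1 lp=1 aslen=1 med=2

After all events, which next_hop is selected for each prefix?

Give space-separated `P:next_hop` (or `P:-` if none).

Op 1: best P0=NH4 P1=- P2=-
Op 2: best P0=NH4 P1=- P2=NH4
Op 3: best P0=NH4 P1=NH4 P2=NH4
Op 4: best P0=NH4 P1=NH4 P2=NH4
Op 5: best P0=NH4 P1=NH4 P2=NH4
Op 6: best P0=NH4 P1=NH4 P2=NH4
Op 7: best P0=NH4 P1=NH4 P2=NH4

Answer: P0:NH4 P1:NH4 P2:NH4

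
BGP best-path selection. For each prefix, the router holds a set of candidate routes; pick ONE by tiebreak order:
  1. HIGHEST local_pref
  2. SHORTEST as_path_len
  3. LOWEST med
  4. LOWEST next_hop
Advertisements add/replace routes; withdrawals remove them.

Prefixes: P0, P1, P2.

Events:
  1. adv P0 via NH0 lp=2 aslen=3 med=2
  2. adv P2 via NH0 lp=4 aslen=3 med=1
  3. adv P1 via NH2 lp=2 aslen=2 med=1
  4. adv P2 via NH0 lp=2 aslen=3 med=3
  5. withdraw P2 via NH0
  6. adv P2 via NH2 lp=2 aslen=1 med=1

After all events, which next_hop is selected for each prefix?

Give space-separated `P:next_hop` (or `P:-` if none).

Answer: P0:NH0 P1:NH2 P2:NH2

Derivation:
Op 1: best P0=NH0 P1=- P2=-
Op 2: best P0=NH0 P1=- P2=NH0
Op 3: best P0=NH0 P1=NH2 P2=NH0
Op 4: best P0=NH0 P1=NH2 P2=NH0
Op 5: best P0=NH0 P1=NH2 P2=-
Op 6: best P0=NH0 P1=NH2 P2=NH2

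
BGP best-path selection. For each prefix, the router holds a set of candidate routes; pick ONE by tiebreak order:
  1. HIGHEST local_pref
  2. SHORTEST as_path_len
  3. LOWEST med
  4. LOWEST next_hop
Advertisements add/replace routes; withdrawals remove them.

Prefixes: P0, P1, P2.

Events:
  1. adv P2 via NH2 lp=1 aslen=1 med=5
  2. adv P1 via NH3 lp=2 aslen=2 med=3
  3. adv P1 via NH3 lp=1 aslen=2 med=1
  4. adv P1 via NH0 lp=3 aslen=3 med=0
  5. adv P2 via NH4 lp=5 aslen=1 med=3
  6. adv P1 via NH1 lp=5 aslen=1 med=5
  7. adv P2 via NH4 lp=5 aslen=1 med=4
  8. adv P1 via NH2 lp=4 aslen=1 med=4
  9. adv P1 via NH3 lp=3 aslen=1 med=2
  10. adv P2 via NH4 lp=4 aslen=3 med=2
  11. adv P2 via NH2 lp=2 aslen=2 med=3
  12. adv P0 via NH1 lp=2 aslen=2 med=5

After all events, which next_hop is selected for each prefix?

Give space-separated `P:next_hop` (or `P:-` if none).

Op 1: best P0=- P1=- P2=NH2
Op 2: best P0=- P1=NH3 P2=NH2
Op 3: best P0=- P1=NH3 P2=NH2
Op 4: best P0=- P1=NH0 P2=NH2
Op 5: best P0=- P1=NH0 P2=NH4
Op 6: best P0=- P1=NH1 P2=NH4
Op 7: best P0=- P1=NH1 P2=NH4
Op 8: best P0=- P1=NH1 P2=NH4
Op 9: best P0=- P1=NH1 P2=NH4
Op 10: best P0=- P1=NH1 P2=NH4
Op 11: best P0=- P1=NH1 P2=NH4
Op 12: best P0=NH1 P1=NH1 P2=NH4

Answer: P0:NH1 P1:NH1 P2:NH4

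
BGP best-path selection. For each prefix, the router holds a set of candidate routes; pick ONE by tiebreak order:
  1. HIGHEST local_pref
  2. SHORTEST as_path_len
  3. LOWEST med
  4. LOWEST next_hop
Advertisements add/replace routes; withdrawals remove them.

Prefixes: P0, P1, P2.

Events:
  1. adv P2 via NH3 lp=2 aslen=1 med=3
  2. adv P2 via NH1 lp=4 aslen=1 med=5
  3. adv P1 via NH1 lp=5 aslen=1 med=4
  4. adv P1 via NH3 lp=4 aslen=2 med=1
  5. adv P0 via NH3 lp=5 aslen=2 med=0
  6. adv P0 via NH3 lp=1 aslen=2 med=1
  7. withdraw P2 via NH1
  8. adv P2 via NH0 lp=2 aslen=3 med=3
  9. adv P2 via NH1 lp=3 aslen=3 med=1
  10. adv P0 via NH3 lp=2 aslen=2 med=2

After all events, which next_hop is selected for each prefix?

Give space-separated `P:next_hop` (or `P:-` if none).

Answer: P0:NH3 P1:NH1 P2:NH1

Derivation:
Op 1: best P0=- P1=- P2=NH3
Op 2: best P0=- P1=- P2=NH1
Op 3: best P0=- P1=NH1 P2=NH1
Op 4: best P0=- P1=NH1 P2=NH1
Op 5: best P0=NH3 P1=NH1 P2=NH1
Op 6: best P0=NH3 P1=NH1 P2=NH1
Op 7: best P0=NH3 P1=NH1 P2=NH3
Op 8: best P0=NH3 P1=NH1 P2=NH3
Op 9: best P0=NH3 P1=NH1 P2=NH1
Op 10: best P0=NH3 P1=NH1 P2=NH1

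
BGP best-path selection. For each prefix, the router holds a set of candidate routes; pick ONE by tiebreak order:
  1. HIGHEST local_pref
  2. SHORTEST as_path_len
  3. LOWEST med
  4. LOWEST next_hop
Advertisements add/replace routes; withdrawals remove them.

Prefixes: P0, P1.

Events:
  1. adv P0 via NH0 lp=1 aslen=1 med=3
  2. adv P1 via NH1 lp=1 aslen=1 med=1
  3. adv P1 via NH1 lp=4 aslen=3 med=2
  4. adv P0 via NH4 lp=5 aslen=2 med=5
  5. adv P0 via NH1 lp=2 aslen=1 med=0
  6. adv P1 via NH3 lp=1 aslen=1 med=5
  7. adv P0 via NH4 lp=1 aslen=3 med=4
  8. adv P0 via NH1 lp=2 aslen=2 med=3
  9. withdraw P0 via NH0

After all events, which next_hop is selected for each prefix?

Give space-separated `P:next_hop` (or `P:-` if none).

Answer: P0:NH1 P1:NH1

Derivation:
Op 1: best P0=NH0 P1=-
Op 2: best P0=NH0 P1=NH1
Op 3: best P0=NH0 P1=NH1
Op 4: best P0=NH4 P1=NH1
Op 5: best P0=NH4 P1=NH1
Op 6: best P0=NH4 P1=NH1
Op 7: best P0=NH1 P1=NH1
Op 8: best P0=NH1 P1=NH1
Op 9: best P0=NH1 P1=NH1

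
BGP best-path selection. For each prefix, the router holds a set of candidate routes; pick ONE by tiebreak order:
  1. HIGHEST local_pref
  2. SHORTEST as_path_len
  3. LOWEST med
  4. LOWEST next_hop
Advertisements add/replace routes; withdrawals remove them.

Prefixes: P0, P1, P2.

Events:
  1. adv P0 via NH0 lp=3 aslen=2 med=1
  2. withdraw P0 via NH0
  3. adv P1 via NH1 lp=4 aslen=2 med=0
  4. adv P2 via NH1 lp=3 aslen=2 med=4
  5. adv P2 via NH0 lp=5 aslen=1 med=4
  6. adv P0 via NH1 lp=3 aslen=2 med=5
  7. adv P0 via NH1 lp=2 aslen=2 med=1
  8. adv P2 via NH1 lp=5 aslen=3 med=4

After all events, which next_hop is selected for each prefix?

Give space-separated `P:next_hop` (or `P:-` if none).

Op 1: best P0=NH0 P1=- P2=-
Op 2: best P0=- P1=- P2=-
Op 3: best P0=- P1=NH1 P2=-
Op 4: best P0=- P1=NH1 P2=NH1
Op 5: best P0=- P1=NH1 P2=NH0
Op 6: best P0=NH1 P1=NH1 P2=NH0
Op 7: best P0=NH1 P1=NH1 P2=NH0
Op 8: best P0=NH1 P1=NH1 P2=NH0

Answer: P0:NH1 P1:NH1 P2:NH0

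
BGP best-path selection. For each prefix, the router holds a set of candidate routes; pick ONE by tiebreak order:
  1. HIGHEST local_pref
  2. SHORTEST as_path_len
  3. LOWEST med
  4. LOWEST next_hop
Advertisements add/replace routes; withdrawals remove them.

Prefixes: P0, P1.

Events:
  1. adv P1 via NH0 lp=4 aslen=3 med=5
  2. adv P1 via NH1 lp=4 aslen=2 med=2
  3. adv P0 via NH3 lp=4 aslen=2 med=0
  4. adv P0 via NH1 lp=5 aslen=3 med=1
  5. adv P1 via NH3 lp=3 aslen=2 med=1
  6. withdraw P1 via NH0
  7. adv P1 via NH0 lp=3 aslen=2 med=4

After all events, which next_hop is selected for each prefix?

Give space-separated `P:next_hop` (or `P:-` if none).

Op 1: best P0=- P1=NH0
Op 2: best P0=- P1=NH1
Op 3: best P0=NH3 P1=NH1
Op 4: best P0=NH1 P1=NH1
Op 5: best P0=NH1 P1=NH1
Op 6: best P0=NH1 P1=NH1
Op 7: best P0=NH1 P1=NH1

Answer: P0:NH1 P1:NH1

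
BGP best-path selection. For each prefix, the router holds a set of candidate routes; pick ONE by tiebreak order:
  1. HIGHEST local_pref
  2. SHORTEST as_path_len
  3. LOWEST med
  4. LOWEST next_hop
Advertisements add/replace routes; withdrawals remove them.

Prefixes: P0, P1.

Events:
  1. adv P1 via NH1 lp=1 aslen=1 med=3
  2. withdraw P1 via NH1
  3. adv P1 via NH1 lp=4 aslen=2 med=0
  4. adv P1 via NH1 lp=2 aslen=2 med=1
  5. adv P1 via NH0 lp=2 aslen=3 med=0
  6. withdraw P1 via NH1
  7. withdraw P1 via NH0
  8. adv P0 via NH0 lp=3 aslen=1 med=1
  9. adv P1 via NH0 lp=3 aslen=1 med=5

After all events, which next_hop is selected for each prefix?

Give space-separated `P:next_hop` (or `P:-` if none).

Answer: P0:NH0 P1:NH0

Derivation:
Op 1: best P0=- P1=NH1
Op 2: best P0=- P1=-
Op 3: best P0=- P1=NH1
Op 4: best P0=- P1=NH1
Op 5: best P0=- P1=NH1
Op 6: best P0=- P1=NH0
Op 7: best P0=- P1=-
Op 8: best P0=NH0 P1=-
Op 9: best P0=NH0 P1=NH0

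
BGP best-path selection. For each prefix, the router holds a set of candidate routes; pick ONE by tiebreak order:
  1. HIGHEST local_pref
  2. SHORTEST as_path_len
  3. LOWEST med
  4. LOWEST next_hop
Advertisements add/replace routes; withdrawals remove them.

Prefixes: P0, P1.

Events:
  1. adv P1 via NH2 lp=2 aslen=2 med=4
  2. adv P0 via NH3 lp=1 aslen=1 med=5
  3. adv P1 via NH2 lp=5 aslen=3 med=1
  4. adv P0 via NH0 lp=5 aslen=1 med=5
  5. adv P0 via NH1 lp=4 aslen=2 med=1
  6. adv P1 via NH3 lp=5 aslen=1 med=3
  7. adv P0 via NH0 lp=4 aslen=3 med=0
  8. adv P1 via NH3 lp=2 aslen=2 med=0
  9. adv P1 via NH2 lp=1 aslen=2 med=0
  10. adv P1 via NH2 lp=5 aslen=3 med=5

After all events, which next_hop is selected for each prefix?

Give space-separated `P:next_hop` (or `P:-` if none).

Answer: P0:NH1 P1:NH2

Derivation:
Op 1: best P0=- P1=NH2
Op 2: best P0=NH3 P1=NH2
Op 3: best P0=NH3 P1=NH2
Op 4: best P0=NH0 P1=NH2
Op 5: best P0=NH0 P1=NH2
Op 6: best P0=NH0 P1=NH3
Op 7: best P0=NH1 P1=NH3
Op 8: best P0=NH1 P1=NH2
Op 9: best P0=NH1 P1=NH3
Op 10: best P0=NH1 P1=NH2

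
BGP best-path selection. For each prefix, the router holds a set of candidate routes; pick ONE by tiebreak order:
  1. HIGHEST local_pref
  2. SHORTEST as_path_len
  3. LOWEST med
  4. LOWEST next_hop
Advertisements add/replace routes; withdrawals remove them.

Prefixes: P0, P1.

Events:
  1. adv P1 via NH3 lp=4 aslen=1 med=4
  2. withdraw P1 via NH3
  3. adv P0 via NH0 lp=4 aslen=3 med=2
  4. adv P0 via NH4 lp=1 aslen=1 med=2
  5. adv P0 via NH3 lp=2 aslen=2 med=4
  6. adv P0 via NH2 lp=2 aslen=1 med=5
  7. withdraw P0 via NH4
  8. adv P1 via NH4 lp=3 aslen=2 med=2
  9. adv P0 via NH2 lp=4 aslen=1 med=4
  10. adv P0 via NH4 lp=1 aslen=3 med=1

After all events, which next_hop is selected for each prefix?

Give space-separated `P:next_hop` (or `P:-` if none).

Answer: P0:NH2 P1:NH4

Derivation:
Op 1: best P0=- P1=NH3
Op 2: best P0=- P1=-
Op 3: best P0=NH0 P1=-
Op 4: best P0=NH0 P1=-
Op 5: best P0=NH0 P1=-
Op 6: best P0=NH0 P1=-
Op 7: best P0=NH0 P1=-
Op 8: best P0=NH0 P1=NH4
Op 9: best P0=NH2 P1=NH4
Op 10: best P0=NH2 P1=NH4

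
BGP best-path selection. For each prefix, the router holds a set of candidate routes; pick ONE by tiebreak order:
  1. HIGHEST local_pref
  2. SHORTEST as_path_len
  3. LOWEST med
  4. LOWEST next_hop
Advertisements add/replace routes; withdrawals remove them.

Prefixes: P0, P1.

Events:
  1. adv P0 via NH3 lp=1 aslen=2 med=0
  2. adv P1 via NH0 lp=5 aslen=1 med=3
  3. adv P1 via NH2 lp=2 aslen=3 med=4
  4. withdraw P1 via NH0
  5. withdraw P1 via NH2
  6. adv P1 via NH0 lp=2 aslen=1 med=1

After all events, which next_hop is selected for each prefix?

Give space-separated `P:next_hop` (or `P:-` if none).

Answer: P0:NH3 P1:NH0

Derivation:
Op 1: best P0=NH3 P1=-
Op 2: best P0=NH3 P1=NH0
Op 3: best P0=NH3 P1=NH0
Op 4: best P0=NH3 P1=NH2
Op 5: best P0=NH3 P1=-
Op 6: best P0=NH3 P1=NH0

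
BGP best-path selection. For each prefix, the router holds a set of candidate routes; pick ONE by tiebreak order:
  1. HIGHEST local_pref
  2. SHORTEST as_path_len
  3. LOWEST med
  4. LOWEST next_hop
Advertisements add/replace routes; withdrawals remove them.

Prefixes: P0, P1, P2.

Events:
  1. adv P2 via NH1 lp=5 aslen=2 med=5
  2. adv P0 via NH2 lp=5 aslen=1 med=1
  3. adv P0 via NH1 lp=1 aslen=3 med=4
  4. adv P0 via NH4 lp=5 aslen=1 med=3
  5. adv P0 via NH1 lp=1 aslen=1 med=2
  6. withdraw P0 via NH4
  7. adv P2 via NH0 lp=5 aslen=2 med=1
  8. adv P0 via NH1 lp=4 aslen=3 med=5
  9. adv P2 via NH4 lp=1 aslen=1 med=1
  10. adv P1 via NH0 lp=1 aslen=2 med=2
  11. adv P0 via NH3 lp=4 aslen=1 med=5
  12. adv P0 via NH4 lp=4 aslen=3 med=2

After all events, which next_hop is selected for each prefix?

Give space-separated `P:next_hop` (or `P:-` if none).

Answer: P0:NH2 P1:NH0 P2:NH0

Derivation:
Op 1: best P0=- P1=- P2=NH1
Op 2: best P0=NH2 P1=- P2=NH1
Op 3: best P0=NH2 P1=- P2=NH1
Op 4: best P0=NH2 P1=- P2=NH1
Op 5: best P0=NH2 P1=- P2=NH1
Op 6: best P0=NH2 P1=- P2=NH1
Op 7: best P0=NH2 P1=- P2=NH0
Op 8: best P0=NH2 P1=- P2=NH0
Op 9: best P0=NH2 P1=- P2=NH0
Op 10: best P0=NH2 P1=NH0 P2=NH0
Op 11: best P0=NH2 P1=NH0 P2=NH0
Op 12: best P0=NH2 P1=NH0 P2=NH0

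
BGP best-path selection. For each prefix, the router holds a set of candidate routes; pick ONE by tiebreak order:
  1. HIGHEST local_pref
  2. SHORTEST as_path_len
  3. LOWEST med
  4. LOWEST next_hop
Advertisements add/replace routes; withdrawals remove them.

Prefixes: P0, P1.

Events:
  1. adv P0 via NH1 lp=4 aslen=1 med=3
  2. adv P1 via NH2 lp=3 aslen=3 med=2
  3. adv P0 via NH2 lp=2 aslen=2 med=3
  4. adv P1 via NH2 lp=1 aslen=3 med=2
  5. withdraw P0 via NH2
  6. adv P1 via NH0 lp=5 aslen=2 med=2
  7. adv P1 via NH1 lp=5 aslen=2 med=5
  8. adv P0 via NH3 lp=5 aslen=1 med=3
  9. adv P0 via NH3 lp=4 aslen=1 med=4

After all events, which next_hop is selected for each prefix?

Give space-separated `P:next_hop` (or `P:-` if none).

Op 1: best P0=NH1 P1=-
Op 2: best P0=NH1 P1=NH2
Op 3: best P0=NH1 P1=NH2
Op 4: best P0=NH1 P1=NH2
Op 5: best P0=NH1 P1=NH2
Op 6: best P0=NH1 P1=NH0
Op 7: best P0=NH1 P1=NH0
Op 8: best P0=NH3 P1=NH0
Op 9: best P0=NH1 P1=NH0

Answer: P0:NH1 P1:NH0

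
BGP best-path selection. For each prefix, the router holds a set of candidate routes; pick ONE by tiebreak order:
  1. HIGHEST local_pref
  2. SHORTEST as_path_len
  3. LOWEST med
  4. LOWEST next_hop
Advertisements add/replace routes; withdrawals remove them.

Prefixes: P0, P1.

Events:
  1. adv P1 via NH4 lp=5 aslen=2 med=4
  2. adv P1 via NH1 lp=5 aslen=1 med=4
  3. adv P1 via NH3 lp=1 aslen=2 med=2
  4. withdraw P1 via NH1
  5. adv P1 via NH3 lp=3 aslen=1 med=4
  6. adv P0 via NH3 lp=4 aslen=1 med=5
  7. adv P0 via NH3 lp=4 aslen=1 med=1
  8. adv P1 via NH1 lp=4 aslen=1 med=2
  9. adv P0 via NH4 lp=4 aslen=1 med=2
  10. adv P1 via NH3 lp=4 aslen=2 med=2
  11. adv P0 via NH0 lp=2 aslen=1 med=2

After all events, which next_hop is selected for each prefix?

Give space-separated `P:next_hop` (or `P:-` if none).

Answer: P0:NH3 P1:NH4

Derivation:
Op 1: best P0=- P1=NH4
Op 2: best P0=- P1=NH1
Op 3: best P0=- P1=NH1
Op 4: best P0=- P1=NH4
Op 5: best P0=- P1=NH4
Op 6: best P0=NH3 P1=NH4
Op 7: best P0=NH3 P1=NH4
Op 8: best P0=NH3 P1=NH4
Op 9: best P0=NH3 P1=NH4
Op 10: best P0=NH3 P1=NH4
Op 11: best P0=NH3 P1=NH4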